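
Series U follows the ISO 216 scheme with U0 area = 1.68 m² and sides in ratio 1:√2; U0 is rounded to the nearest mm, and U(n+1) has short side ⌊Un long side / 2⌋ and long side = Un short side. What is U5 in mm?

Let U0's short side be w mm. w · w√2 = 1.68 m² = 1,680,000 mm², so w ≈ 1089.9 mm and w√2 ≈ 1541.4 mm → U0 = 1090 × 1541 mm.
U1: ⌊1541/2⌋ × 1090 = 770 × 1090 mm
U2: ⌊1090/2⌋ × 770 = 545 × 770 mm
U3: ⌊770/2⌋ × 545 = 385 × 545 mm
U4: ⌊545/2⌋ × 385 = 272 × 385 mm
U5: ⌊385/2⌋ × 272 = 192 × 272 mm

192 × 272 mm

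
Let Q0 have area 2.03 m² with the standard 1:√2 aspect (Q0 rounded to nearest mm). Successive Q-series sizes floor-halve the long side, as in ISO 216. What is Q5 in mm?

Let Q0's short side be w mm. w · w√2 = 2.03 m² = 2,030,000 mm², so w ≈ 1198.1 mm and w√2 ≈ 1694.4 mm → Q0 = 1198 × 1694 mm.
Q1: ⌊1694/2⌋ × 1198 = 847 × 1198 mm
Q2: ⌊1198/2⌋ × 847 = 599 × 847 mm
Q3: ⌊847/2⌋ × 599 = 423 × 599 mm
Q4: ⌊599/2⌋ × 423 = 299 × 423 mm
Q5: ⌊423/2⌋ × 299 = 211 × 299 mm

211 × 299 mm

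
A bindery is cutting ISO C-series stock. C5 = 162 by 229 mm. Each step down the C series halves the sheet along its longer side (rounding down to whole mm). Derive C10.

28 × 40 mm

C6: ⌊229/2⌋ × 162 = 114 × 162 mm
C7: ⌊162/2⌋ × 114 = 81 × 114 mm
C8: ⌊114/2⌋ × 81 = 57 × 81 mm
C9: ⌊81/2⌋ × 57 = 40 × 57 mm
C10: ⌊57/2⌋ × 40 = 28 × 40 mm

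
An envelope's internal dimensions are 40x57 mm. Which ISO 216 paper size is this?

C9 (40 × 57 mm)

Aspect ratio 57/40 ≈ 1.425 — close to the ISO √2 ≈ 1.414.
In the C-series (envelope sizes, between A and B): C9 = 40 × 57 mm.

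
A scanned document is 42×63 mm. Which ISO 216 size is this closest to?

Aspect ratio 63/42 ≈ 1.500 (ISO target is √2 ≈ 1.414).
In the B-series (B0 = 1000 × 1414 mm): B9 = 44 × 62 mm.
Off by 3 mm total — nearest standard size.

B9 (44 × 62 mm)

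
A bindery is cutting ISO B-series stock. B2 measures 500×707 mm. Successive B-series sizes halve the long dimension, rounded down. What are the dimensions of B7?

B3: ⌊707/2⌋ × 500 = 353 × 500 mm
B4: ⌊500/2⌋ × 353 = 250 × 353 mm
B5: ⌊353/2⌋ × 250 = 176 × 250 mm
B6: ⌊250/2⌋ × 176 = 125 × 176 mm
B7: ⌊176/2⌋ × 125 = 88 × 125 mm

88 × 125 mm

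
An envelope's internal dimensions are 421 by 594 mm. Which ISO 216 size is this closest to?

Aspect ratio 594/421 ≈ 1.411 — close to the ISO √2 ≈ 1.414.
In the A-series (A0 area = 1 m²): A2 = 420 × 594 mm.
Off by 1 mm total — nearest standard size.

A2 (420 × 594 mm)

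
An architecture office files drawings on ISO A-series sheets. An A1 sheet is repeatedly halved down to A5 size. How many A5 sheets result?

A1 = 594 × 841 mm; A5 = 148 × 210 mm.
Each halving step doubles the count; 4 steps from A1 to A5.
2^4 = 16.

16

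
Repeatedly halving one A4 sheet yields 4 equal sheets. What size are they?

A6

4 = 2^2, so 2 halving steps.
A4 → A5 → … → A6 after 2 steps.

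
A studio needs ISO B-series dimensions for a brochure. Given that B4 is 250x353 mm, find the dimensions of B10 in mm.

31 × 44 mm

B5: ⌊353/2⌋ × 250 = 176 × 250 mm
B6: ⌊250/2⌋ × 176 = 125 × 176 mm
B7: ⌊176/2⌋ × 125 = 88 × 125 mm
B8: ⌊125/2⌋ × 88 = 62 × 88 mm
B9: ⌊88/2⌋ × 62 = 44 × 62 mm
B10: ⌊62/2⌋ × 44 = 31 × 44 mm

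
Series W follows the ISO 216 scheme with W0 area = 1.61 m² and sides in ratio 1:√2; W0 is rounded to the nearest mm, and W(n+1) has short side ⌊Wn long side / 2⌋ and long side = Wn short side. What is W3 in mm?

377 × 533 mm

Let W0's short side be w mm. w · w√2 = 1.61 m² = 1,610,000 mm², so w ≈ 1067.0 mm and w√2 ≈ 1508.9 mm → W0 = 1067 × 1509 mm.
W1: ⌊1509/2⌋ × 1067 = 754 × 1067 mm
W2: ⌊1067/2⌋ × 754 = 533 × 754 mm
W3: ⌊754/2⌋ × 533 = 377 × 533 mm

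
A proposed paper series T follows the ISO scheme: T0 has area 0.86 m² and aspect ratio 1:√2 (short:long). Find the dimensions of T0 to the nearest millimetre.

780 × 1103 mm

Let the short side be w mm. Then w · w√2 = 0.86 m² = 860,000 mm².
w² = 860,000/√2, so w ≈ 779.8 mm; long side = w√2 ≈ 1102.8 mm.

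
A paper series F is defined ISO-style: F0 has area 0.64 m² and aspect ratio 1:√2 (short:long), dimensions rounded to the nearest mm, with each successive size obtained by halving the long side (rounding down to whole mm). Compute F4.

Let F0's short side be w mm. w · w√2 = 0.64 m² = 640,000 mm², so w ≈ 672.7 mm and w√2 ≈ 951.4 mm → F0 = 673 × 951 mm.
F1: ⌊951/2⌋ × 673 = 475 × 673 mm
F2: ⌊673/2⌋ × 475 = 336 × 475 mm
F3: ⌊475/2⌋ × 336 = 237 × 336 mm
F4: ⌊336/2⌋ × 237 = 168 × 237 mm

168 × 237 mm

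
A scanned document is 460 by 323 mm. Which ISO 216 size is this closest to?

C3 (324 × 458 mm)

Aspect ratio 460/323 ≈ 1.424 — close to the ISO √2 ≈ 1.414.
In the C-series (envelope sizes, between A and B): C3 = 324 × 458 mm.
Off by 3 mm total — nearest standard size.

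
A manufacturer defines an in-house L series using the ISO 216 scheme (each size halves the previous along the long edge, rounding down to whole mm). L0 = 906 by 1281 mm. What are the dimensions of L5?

L1 = 640 × 906 mm (from L0 by 1 halving).
L2: ⌊906/2⌋ × 640 = 453 × 640 mm
L3: ⌊640/2⌋ × 453 = 320 × 453 mm
L4: ⌊453/2⌋ × 320 = 226 × 320 mm
L5: ⌊320/2⌋ × 226 = 160 × 226 mm

160 × 226 mm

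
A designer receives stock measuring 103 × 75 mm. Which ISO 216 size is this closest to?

Aspect ratio 103/75 ≈ 1.373 (ISO target is √2 ≈ 1.414).
In the A-series (A0 area = 1 m²): A7 = 74 × 105 mm.
Off by 3 mm total — nearest standard size.

A7 (74 × 105 mm)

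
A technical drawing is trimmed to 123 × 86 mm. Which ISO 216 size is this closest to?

B7 (88 × 125 mm)

Aspect ratio 123/86 ≈ 1.430 (ISO target is √2 ≈ 1.414).
In the B-series (B0 = 1000 × 1414 mm): B7 = 88 × 125 mm.
Off by 4 mm total — nearest standard size.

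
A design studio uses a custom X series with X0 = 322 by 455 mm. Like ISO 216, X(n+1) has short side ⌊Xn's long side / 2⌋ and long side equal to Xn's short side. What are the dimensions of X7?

X1 = 227 × 322 mm (from X0 by 1 halving).
X2: ⌊322/2⌋ × 227 = 161 × 227 mm
X3: ⌊227/2⌋ × 161 = 113 × 161 mm
X4: ⌊161/2⌋ × 113 = 80 × 113 mm
X5: ⌊113/2⌋ × 80 = 56 × 80 mm
X6: ⌊80/2⌋ × 56 = 40 × 56 mm
X7: ⌊56/2⌋ × 40 = 28 × 40 mm

28 × 40 mm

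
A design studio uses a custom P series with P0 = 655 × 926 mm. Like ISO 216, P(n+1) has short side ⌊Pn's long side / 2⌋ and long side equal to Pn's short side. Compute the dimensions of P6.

P1 = 463 × 655 mm (from P0 by 1 halving).
P2: ⌊655/2⌋ × 463 = 327 × 463 mm
P3: ⌊463/2⌋ × 327 = 231 × 327 mm
P4: ⌊327/2⌋ × 231 = 163 × 231 mm
P5: ⌊231/2⌋ × 163 = 115 × 163 mm
P6: ⌊163/2⌋ × 115 = 81 × 115 mm

81 × 115 mm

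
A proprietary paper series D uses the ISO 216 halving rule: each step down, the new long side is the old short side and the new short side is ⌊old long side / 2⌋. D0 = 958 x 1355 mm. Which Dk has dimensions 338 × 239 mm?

D4

D0: 958 × 1355 mm
D1: 677 × 958 mm
D2: 479 × 677 mm
D3: 338 × 479 mm
D4: 239 × 338 mm
D5: 169 × 239 mm
→ matches D4.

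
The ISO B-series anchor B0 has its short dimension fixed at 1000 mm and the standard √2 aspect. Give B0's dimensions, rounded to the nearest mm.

1000 × 1414 mm

Short side = 1000 mm; long side = 1000√2 ≈ 1414.2 mm.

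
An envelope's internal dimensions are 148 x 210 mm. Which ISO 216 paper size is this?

Aspect ratio 210/148 ≈ 1.419 — close to the ISO √2 ≈ 1.414.
In the A-series (A0 area = 1 m²): A5 = 148 × 210 mm.

A5 (148 × 210 mm)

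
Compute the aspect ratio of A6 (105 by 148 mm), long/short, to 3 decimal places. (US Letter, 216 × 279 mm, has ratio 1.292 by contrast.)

148 / 105 = 1.410
ISO 216 targets √2 ≈ 1.414; the -0.005 deviation is from mm rounding.

1.410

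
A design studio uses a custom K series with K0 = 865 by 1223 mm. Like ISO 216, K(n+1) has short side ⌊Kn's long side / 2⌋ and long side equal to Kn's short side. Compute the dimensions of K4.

K1 = 611 × 865 mm (from K0 by 1 halving).
K2: ⌊865/2⌋ × 611 = 432 × 611 mm
K3: ⌊611/2⌋ × 432 = 305 × 432 mm
K4: ⌊432/2⌋ × 305 = 216 × 305 mm

216 × 305 mm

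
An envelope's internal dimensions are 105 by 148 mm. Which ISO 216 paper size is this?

A6 (105 × 148 mm)

Aspect ratio 148/105 ≈ 1.410 — close to the ISO √2 ≈ 1.414.
In the A-series (A0 area = 1 m²): A6 = 105 × 148 mm.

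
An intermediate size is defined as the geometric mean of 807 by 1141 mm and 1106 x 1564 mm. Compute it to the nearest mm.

Short side: √(807 · 1106) = √892542 ≈ 944.7 → 945 mm
Long side: √(1141 · 1564) = √1784524 ≈ 1335.9 → 1336 mm

945 × 1336 mm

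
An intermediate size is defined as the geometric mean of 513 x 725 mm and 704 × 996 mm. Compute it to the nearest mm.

Short side: √(513 · 704) = √361152 ≈ 601.0 → 601 mm
Long side: √(725 · 996) = √722100 ≈ 849.8 → 850 mm

601 × 850 mm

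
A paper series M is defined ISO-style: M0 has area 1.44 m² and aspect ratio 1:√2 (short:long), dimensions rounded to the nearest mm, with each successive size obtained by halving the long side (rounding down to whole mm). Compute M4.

Let M0's short side be w mm. w · w√2 = 1.44 m² = 1,440,000 mm², so w ≈ 1009.1 mm and w√2 ≈ 1427.0 mm → M0 = 1009 × 1427 mm.
M1: ⌊1427/2⌋ × 1009 = 713 × 1009 mm
M2: ⌊1009/2⌋ × 713 = 504 × 713 mm
M3: ⌊713/2⌋ × 504 = 356 × 504 mm
M4: ⌊504/2⌋ × 356 = 252 × 356 mm

252 × 356 mm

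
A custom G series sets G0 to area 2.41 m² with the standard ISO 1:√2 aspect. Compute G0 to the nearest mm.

Let the short side be w mm. Then w · w√2 = 2.41 m² = 2,410,000 mm².
w² = 2,410,000/√2, so w ≈ 1305.4 mm; long side = w√2 ≈ 1846.1 mm.

1305 × 1846 mm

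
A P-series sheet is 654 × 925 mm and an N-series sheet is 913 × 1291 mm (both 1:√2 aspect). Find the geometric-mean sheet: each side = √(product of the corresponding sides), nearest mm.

773 × 1093 mm

Short side: √(654 · 913) = √597102 ≈ 772.7 → 773 mm
Long side: √(925 · 1291) = √1194175 ≈ 1092.8 → 1093 mm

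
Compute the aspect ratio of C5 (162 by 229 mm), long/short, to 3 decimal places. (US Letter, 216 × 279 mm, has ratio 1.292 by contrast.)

229 / 162 = 1.414
Matches √2 ≈ 1.414 — the ISO 216 defining ratio.

1.414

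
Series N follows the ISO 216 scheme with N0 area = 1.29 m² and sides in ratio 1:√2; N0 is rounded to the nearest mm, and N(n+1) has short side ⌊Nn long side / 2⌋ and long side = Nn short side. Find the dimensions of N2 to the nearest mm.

477 × 675 mm

Let N0's short side be w mm. w · w√2 = 1.29 m² = 1,290,000 mm², so w ≈ 955.1 mm and w√2 ≈ 1350.7 mm → N0 = 955 × 1351 mm.
N1: ⌊1351/2⌋ × 955 = 675 × 955 mm
N2: ⌊955/2⌋ × 675 = 477 × 675 mm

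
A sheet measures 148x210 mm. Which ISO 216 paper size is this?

Aspect ratio 210/148 ≈ 1.419 — close to the ISO √2 ≈ 1.414.
In the A-series (A0 area = 1 m²): A5 = 148 × 210 mm.

A5 (148 × 210 mm)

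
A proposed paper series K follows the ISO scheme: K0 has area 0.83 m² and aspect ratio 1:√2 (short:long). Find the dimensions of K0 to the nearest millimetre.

Let the short side be w mm. Then w · w√2 = 0.83 m² = 830,000 mm².
w² = 830,000/√2, so w ≈ 766.1 mm; long side = w√2 ≈ 1083.4 mm.

766 × 1083 mm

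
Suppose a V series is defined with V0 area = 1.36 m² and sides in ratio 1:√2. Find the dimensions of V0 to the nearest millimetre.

981 × 1387 mm

Let the short side be w mm. Then w · w√2 = 1.36 m² = 1,360,000 mm².
w² = 1,360,000/√2, so w ≈ 980.6 mm; long side = w√2 ≈ 1386.8 mm.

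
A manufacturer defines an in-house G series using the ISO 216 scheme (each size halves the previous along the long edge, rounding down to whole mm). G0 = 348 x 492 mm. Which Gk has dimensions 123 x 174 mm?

G3

G0: 348 × 492 mm
G1: 246 × 348 mm
G2: 174 × 246 mm
G3: 123 × 174 mm
G4: 87 × 123 mm
→ matches G3.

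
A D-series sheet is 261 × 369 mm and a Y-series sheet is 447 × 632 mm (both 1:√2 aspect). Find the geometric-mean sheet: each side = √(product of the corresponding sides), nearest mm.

342 × 483 mm

Short side: √(261 · 447) = √116667 ≈ 341.6 → 342 mm
Long side: √(369 · 632) = √233208 ≈ 482.9 → 483 mm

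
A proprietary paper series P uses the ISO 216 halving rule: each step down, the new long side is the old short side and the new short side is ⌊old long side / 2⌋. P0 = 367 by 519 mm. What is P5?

P1: ⌊519/2⌋ × 367 = 259 × 367 mm
P2: ⌊367/2⌋ × 259 = 183 × 259 mm
P3: ⌊259/2⌋ × 183 = 129 × 183 mm
P4: ⌊183/2⌋ × 129 = 91 × 129 mm
P5: ⌊129/2⌋ × 91 = 64 × 91 mm

64 × 91 mm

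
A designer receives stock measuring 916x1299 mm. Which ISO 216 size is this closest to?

C0 (917 × 1297 mm)

Aspect ratio 1299/916 ≈ 1.418 — close to the ISO √2 ≈ 1.414.
In the C-series (envelope sizes, between A and B): C0 = 917 × 1297 mm.
Off by 3 mm total — nearest standard size.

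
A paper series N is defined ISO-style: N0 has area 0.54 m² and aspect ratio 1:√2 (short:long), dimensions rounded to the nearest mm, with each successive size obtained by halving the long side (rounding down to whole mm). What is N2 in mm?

309 × 437 mm

Let N0's short side be w mm. w · w√2 = 0.54 m² = 540,000 mm², so w ≈ 617.9 mm and w√2 ≈ 873.9 mm → N0 = 618 × 874 mm.
N1: ⌊874/2⌋ × 618 = 437 × 618 mm
N2: ⌊618/2⌋ × 437 = 309 × 437 mm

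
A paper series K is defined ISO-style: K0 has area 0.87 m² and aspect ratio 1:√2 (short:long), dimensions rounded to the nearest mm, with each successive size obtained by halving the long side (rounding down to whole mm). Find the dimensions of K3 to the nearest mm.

277 × 392 mm

Let K0's short side be w mm. w · w√2 = 0.87 m² = 870,000 mm², so w ≈ 784.3 mm and w√2 ≈ 1109.2 mm → K0 = 784 × 1109 mm.
K1: ⌊1109/2⌋ × 784 = 554 × 784 mm
K2: ⌊784/2⌋ × 554 = 392 × 554 mm
K3: ⌊554/2⌋ × 392 = 277 × 392 mm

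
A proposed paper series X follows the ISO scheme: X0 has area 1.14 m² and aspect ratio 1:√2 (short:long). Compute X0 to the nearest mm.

Let the short side be w mm. Then w · w√2 = 1.14 m² = 1,140,000 mm².
w² = 1,140,000/√2, so w ≈ 897.8 mm; long side = w√2 ≈ 1269.7 mm.

898 × 1270 mm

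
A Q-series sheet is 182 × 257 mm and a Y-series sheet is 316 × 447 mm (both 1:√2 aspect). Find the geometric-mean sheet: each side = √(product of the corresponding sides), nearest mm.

Short side: √(182 · 316) = √57512 ≈ 239.8 → 240 mm
Long side: √(257 · 447) = √114879 ≈ 338.9 → 339 mm

240 × 339 mm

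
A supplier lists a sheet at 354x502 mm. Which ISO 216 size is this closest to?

Aspect ratio 502/354 ≈ 1.418 — close to the ISO √2 ≈ 1.414.
In the B-series (B0 = 1000 × 1414 mm): B3 = 353 × 500 mm.
Off by 3 mm total — nearest standard size.

B3 (353 × 500 mm)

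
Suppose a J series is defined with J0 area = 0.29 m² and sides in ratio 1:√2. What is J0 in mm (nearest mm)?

453 × 640 mm

Let the short side be w mm. Then w · w√2 = 0.29 m² = 290,000 mm².
w² = 290,000/√2, so w ≈ 452.8 mm; long side = w√2 ≈ 640.4 mm.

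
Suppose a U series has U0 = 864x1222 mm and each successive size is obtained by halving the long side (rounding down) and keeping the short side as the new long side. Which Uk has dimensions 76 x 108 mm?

U0: 864 × 1222 mm
U1: 611 × 864 mm
U2: 432 × 611 mm
U3: 305 × 432 mm
U4: 216 × 305 mm
U5: 152 × 216 mm
U6: 108 × 152 mm
U7: 76 × 108 mm
U8: 54 × 76 mm
→ matches U7.

U7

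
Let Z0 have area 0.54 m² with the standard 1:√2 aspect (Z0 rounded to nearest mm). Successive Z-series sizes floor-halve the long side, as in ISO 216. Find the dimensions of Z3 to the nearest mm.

Let Z0's short side be w mm. w · w√2 = 0.54 m² = 540,000 mm², so w ≈ 617.9 mm and w√2 ≈ 873.9 mm → Z0 = 618 × 874 mm.
Z1: ⌊874/2⌋ × 618 = 437 × 618 mm
Z2: ⌊618/2⌋ × 437 = 309 × 437 mm
Z3: ⌊437/2⌋ × 309 = 218 × 309 mm

218 × 309 mm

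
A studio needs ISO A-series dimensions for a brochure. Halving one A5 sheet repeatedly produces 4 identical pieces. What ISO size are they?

4 = 2^2, so 2 halving steps.
A5 → A6 → … → A7 after 2 steps.

A7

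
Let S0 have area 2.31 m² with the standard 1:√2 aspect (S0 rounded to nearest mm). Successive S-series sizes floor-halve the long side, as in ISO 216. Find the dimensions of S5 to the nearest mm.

225 × 319 mm

Let S0's short side be w mm. w · w√2 = 2.31 m² = 2,310,000 mm², so w ≈ 1278.1 mm and w√2 ≈ 1807.4 mm → S0 = 1278 × 1807 mm.
S1: ⌊1807/2⌋ × 1278 = 903 × 1278 mm
S2: ⌊1278/2⌋ × 903 = 639 × 903 mm
S3: ⌊903/2⌋ × 639 = 451 × 639 mm
S4: ⌊639/2⌋ × 451 = 319 × 451 mm
S5: ⌊451/2⌋ × 319 = 225 × 319 mm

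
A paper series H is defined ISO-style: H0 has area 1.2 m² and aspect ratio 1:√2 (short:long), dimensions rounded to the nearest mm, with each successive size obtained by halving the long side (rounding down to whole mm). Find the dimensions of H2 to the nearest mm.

460 × 651 mm

Let H0's short side be w mm. w · w√2 = 1.2 m² = 1,200,000 mm², so w ≈ 921.2 mm and w√2 ≈ 1302.7 mm → H0 = 921 × 1303 mm.
H1: ⌊1303/2⌋ × 921 = 651 × 921 mm
H2: ⌊921/2⌋ × 651 = 460 × 651 mm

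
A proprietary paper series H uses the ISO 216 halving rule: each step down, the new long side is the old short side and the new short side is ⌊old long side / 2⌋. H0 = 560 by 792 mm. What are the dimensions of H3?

198 × 280 mm

H1: ⌊792/2⌋ × 560 = 396 × 560 mm
H2: ⌊560/2⌋ × 396 = 280 × 396 mm
H3: ⌊396/2⌋ × 280 = 198 × 280 mm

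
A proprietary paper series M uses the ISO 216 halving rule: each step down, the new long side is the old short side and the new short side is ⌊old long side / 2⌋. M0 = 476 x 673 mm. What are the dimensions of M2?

M1: ⌊673/2⌋ × 476 = 336 × 476 mm
M2: ⌊476/2⌋ × 336 = 238 × 336 mm

238 × 336 mm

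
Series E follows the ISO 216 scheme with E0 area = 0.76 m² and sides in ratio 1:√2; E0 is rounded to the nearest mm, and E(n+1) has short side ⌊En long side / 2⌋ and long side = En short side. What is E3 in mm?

259 × 366 mm

Let E0's short side be w mm. w · w√2 = 0.76 m² = 760,000 mm², so w ≈ 733.1 mm and w√2 ≈ 1036.7 mm → E0 = 733 × 1037 mm.
E1: ⌊1037/2⌋ × 733 = 518 × 733 mm
E2: ⌊733/2⌋ × 518 = 366 × 518 mm
E3: ⌊518/2⌋ × 366 = 259 × 366 mm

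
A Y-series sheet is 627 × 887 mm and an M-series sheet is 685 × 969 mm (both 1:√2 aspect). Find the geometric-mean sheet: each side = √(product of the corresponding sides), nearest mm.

655 × 927 mm

Short side: √(627 · 685) = √429495 ≈ 655.4 → 655 mm
Long side: √(887 · 969) = √859503 ≈ 927.1 → 927 mm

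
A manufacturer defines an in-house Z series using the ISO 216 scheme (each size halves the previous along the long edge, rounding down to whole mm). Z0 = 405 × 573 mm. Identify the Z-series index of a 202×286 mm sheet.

Z0: 405 × 573 mm
Z1: 286 × 405 mm
Z2: 202 × 286 mm
Z3: 143 × 202 mm
→ matches Z2.

Z2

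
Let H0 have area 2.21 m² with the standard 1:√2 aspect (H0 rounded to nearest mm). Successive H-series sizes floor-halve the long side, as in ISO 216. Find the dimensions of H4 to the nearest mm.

Let H0's short side be w mm. w · w√2 = 2.21 m² = 2,210,000 mm², so w ≈ 1250.1 mm and w√2 ≈ 1767.9 mm → H0 = 1250 × 1768 mm.
H1: ⌊1768/2⌋ × 1250 = 884 × 1250 mm
H2: ⌊1250/2⌋ × 884 = 625 × 884 mm
H3: ⌊884/2⌋ × 625 = 442 × 625 mm
H4: ⌊625/2⌋ × 442 = 312 × 442 mm

312 × 442 mm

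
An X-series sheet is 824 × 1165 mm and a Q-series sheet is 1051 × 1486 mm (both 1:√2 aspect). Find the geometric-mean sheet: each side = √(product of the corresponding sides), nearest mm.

Short side: √(824 · 1051) = √866024 ≈ 930.6 → 931 mm
Long side: √(1165 · 1486) = √1731190 ≈ 1315.7 → 1316 mm

931 × 1316 mm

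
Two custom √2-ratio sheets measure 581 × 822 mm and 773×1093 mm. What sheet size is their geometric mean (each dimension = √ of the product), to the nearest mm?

670 × 948 mm

Short side: √(581 · 773) = √449113 ≈ 670.2 → 670 mm
Long side: √(822 · 1093) = √898446 ≈ 947.9 → 948 mm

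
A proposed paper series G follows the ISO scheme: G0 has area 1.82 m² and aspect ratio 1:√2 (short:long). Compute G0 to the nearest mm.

Let the short side be w mm. Then w · w√2 = 1.82 m² = 1,820,000 mm².
w² = 1,820,000/√2, so w ≈ 1134.4 mm; long side = w√2 ≈ 1604.3 mm.

1134 × 1604 mm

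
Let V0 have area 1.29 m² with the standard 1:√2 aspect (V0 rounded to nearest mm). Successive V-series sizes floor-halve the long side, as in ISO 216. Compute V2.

477 × 675 mm

Let V0's short side be w mm. w · w√2 = 1.29 m² = 1,290,000 mm², so w ≈ 955.1 mm and w√2 ≈ 1350.7 mm → V0 = 955 × 1351 mm.
V1: ⌊1351/2⌋ × 955 = 675 × 955 mm
V2: ⌊955/2⌋ × 675 = 477 × 675 mm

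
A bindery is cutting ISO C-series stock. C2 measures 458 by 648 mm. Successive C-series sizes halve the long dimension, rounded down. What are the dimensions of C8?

57 × 81 mm

C3: ⌊648/2⌋ × 458 = 324 × 458 mm
C4: ⌊458/2⌋ × 324 = 229 × 324 mm
C5: ⌊324/2⌋ × 229 = 162 × 229 mm
C6: ⌊229/2⌋ × 162 = 114 × 162 mm
C7: ⌊162/2⌋ × 114 = 81 × 114 mm
C8: ⌊114/2⌋ × 81 = 57 × 81 mm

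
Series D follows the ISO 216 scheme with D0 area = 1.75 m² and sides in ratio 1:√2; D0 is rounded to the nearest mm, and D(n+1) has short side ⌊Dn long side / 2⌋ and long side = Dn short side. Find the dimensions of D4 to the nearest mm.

Let D0's short side be w mm. w · w√2 = 1.75 m² = 1,750,000 mm², so w ≈ 1112.4 mm and w√2 ≈ 1573.2 mm → D0 = 1112 × 1573 mm.
D1: ⌊1573/2⌋ × 1112 = 786 × 1112 mm
D2: ⌊1112/2⌋ × 786 = 556 × 786 mm
D3: ⌊786/2⌋ × 556 = 393 × 556 mm
D4: ⌊556/2⌋ × 393 = 278 × 393 mm

278 × 393 mm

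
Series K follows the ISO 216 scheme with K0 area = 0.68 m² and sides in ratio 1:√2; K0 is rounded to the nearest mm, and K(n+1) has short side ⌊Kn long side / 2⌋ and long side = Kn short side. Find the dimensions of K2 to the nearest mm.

Let K0's short side be w mm. w · w√2 = 0.68 m² = 680,000 mm², so w ≈ 693.4 mm and w√2 ≈ 980.6 mm → K0 = 693 × 981 mm.
K1: ⌊981/2⌋ × 693 = 490 × 693 mm
K2: ⌊693/2⌋ × 490 = 346 × 490 mm

346 × 490 mm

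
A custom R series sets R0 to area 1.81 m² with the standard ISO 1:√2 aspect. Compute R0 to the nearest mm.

Let the short side be w mm. Then w · w√2 = 1.81 m² = 1,810,000 mm².
w² = 1,810,000/√2, so w ≈ 1131.3 mm; long side = w√2 ≈ 1599.9 mm.

1131 × 1600 mm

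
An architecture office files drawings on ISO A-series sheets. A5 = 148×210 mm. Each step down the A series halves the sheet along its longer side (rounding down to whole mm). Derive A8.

52 × 74 mm

A6: ⌊210/2⌋ × 148 = 105 × 148 mm
A7: ⌊148/2⌋ × 105 = 74 × 105 mm
A8: ⌊105/2⌋ × 74 = 52 × 74 mm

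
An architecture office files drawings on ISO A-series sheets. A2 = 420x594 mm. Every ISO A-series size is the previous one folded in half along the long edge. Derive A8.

52 × 74 mm

A3: ⌊594/2⌋ × 420 = 297 × 420 mm
A4: ⌊420/2⌋ × 297 = 210 × 297 mm
A5: ⌊297/2⌋ × 210 = 148 × 210 mm
A6: ⌊210/2⌋ × 148 = 105 × 148 mm
A7: ⌊148/2⌋ × 105 = 74 × 105 mm
A8: ⌊105/2⌋ × 74 = 52 × 74 mm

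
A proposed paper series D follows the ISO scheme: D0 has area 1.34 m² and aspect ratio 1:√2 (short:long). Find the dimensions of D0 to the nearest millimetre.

Let the short side be w mm. Then w · w√2 = 1.34 m² = 1,340,000 mm².
w² = 1,340,000/√2, so w ≈ 973.4 mm; long side = w√2 ≈ 1376.6 mm.

973 × 1377 mm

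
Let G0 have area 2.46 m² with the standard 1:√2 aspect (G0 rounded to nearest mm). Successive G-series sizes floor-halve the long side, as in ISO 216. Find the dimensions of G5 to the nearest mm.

Let G0's short side be w mm. w · w√2 = 2.46 m² = 2,460,000 mm², so w ≈ 1318.9 mm and w√2 ≈ 1865.2 mm → G0 = 1319 × 1865 mm.
G1: ⌊1865/2⌋ × 1319 = 932 × 1319 mm
G2: ⌊1319/2⌋ × 932 = 659 × 932 mm
G3: ⌊932/2⌋ × 659 = 466 × 659 mm
G4: ⌊659/2⌋ × 466 = 329 × 466 mm
G5: ⌊466/2⌋ × 329 = 233 × 329 mm

233 × 329 mm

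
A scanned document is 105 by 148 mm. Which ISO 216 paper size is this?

A6 (105 × 148 mm)

Aspect ratio 148/105 ≈ 1.410 — close to the ISO √2 ≈ 1.414.
In the A-series (A0 area = 1 m²): A6 = 105 × 148 mm.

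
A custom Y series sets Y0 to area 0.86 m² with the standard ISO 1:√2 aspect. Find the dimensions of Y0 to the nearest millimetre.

Let the short side be w mm. Then w · w√2 = 0.86 m² = 860,000 mm².
w² = 860,000/√2, so w ≈ 779.8 mm; long side = w√2 ≈ 1102.8 mm.

780 × 1103 mm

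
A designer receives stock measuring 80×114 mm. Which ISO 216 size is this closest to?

C7 (81 × 114 mm)

Aspect ratio 114/80 ≈ 1.425 — close to the ISO √2 ≈ 1.414.
In the C-series (envelope sizes, between A and B): C7 = 81 × 114 mm.
Off by 1 mm total — nearest standard size.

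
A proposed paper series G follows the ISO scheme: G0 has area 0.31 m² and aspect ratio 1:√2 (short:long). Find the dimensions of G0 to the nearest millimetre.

Let the short side be w mm. Then w · w√2 = 0.31 m² = 310,000 mm².
w² = 310,000/√2, so w ≈ 468.2 mm; long side = w√2 ≈ 662.1 mm.

468 × 662 mm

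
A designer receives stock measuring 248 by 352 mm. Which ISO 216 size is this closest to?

Aspect ratio 352/248 ≈ 1.419 — close to the ISO √2 ≈ 1.414.
In the B-series (B0 = 1000 × 1414 mm): B4 = 250 × 353 mm.
Off by 3 mm total — nearest standard size.

B4 (250 × 353 mm)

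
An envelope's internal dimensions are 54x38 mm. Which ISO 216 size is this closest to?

Aspect ratio 54/38 ≈ 1.421 — close to the ISO √2 ≈ 1.414.
In the A-series (A0 area = 1 m²): A9 = 37 × 52 mm.
Off by 3 mm total — nearest standard size.

A9 (37 × 52 mm)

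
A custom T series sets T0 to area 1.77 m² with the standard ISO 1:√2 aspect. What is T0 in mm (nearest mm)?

Let the short side be w mm. Then w · w√2 = 1.77 m² = 1,770,000 mm².
w² = 1,770,000/√2, so w ≈ 1118.7 mm; long side = w√2 ≈ 1582.1 mm.

1119 × 1582 mm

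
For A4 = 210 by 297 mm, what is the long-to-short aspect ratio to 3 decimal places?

1.414

297 / 210 = 1.414
Matches √2 ≈ 1.414 — the ISO 216 defining ratio.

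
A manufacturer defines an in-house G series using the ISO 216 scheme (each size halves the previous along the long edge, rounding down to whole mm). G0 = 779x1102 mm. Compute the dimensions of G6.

G1: ⌊1102/2⌋ × 779 = 551 × 779 mm
G2: ⌊779/2⌋ × 551 = 389 × 551 mm
G3: ⌊551/2⌋ × 389 = 275 × 389 mm
G4: ⌊389/2⌋ × 275 = 194 × 275 mm
G5: ⌊275/2⌋ × 194 = 137 × 194 mm
G6: ⌊194/2⌋ × 137 = 97 × 137 mm

97 × 137 mm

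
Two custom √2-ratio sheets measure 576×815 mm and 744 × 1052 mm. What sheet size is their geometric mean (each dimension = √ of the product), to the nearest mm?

655 × 926 mm

Short side: √(576 · 744) = √428544 ≈ 654.6 → 655 mm
Long side: √(815 · 1052) = √857380 ≈ 925.9 → 926 mm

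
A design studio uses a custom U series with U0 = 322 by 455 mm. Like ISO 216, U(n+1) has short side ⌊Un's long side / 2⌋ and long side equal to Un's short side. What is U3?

U1: ⌊455/2⌋ × 322 = 227 × 322 mm
U2: ⌊322/2⌋ × 227 = 161 × 227 mm
U3: ⌊227/2⌋ × 161 = 113 × 161 mm

113 × 161 mm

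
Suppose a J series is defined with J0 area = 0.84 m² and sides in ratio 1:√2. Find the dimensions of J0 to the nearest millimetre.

771 × 1090 mm

Let the short side be w mm. Then w · w√2 = 0.84 m² = 840,000 mm².
w² = 840,000/√2, so w ≈ 770.7 mm; long side = w√2 ≈ 1089.9 mm.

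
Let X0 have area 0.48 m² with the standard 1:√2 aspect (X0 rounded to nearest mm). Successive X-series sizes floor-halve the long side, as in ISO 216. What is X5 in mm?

Let X0's short side be w mm. w · w√2 = 0.48 m² = 480,000 mm², so w ≈ 582.6 mm and w√2 ≈ 823.9 mm → X0 = 583 × 824 mm.
X1: ⌊824/2⌋ × 583 = 412 × 583 mm
X2: ⌊583/2⌋ × 412 = 291 × 412 mm
X3: ⌊412/2⌋ × 291 = 206 × 291 mm
X4: ⌊291/2⌋ × 206 = 145 × 206 mm
X5: ⌊206/2⌋ × 145 = 103 × 145 mm

103 × 145 mm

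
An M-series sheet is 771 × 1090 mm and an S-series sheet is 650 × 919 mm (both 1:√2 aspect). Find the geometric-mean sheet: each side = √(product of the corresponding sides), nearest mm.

Short side: √(771 · 650) = √501150 ≈ 707.9 → 708 mm
Long side: √(1090 · 919) = √1001710 ≈ 1000.9 → 1001 mm

708 × 1001 mm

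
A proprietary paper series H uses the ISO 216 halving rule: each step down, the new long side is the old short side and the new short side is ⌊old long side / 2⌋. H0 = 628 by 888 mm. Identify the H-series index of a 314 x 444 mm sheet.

H0: 628 × 888 mm
H1: 444 × 628 mm
H2: 314 × 444 mm
H3: 222 × 314 mm
→ matches H2.

H2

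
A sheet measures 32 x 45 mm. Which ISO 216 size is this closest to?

Aspect ratio 45/32 ≈ 1.406 — close to the ISO √2 ≈ 1.414.
In the B-series (B0 = 1000 × 1414 mm): B10 = 31 × 44 mm.
Off by 2 mm total — nearest standard size.

B10 (31 × 44 mm)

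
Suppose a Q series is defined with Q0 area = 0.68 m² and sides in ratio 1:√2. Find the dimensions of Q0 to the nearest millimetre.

Let the short side be w mm. Then w · w√2 = 0.68 m² = 680,000 mm².
w² = 680,000/√2, so w ≈ 693.4 mm; long side = w√2 ≈ 980.6 mm.

693 × 981 mm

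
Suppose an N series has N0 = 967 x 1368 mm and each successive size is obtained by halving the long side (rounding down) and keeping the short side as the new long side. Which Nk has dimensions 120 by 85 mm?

N0: 967 × 1368 mm
N1: 684 × 967 mm
N2: 483 × 684 mm
N3: 342 × 483 mm
N4: 241 × 342 mm
N5: 171 × 241 mm
N6: 120 × 171 mm
N7: 85 × 120 mm
N8: 60 × 85 mm
→ matches N7.

N7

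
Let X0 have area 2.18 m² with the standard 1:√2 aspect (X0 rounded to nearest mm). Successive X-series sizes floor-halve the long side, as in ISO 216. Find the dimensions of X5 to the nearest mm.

Let X0's short side be w mm. w · w√2 = 2.18 m² = 2,180,000 mm², so w ≈ 1241.6 mm and w√2 ≈ 1755.8 mm → X0 = 1242 × 1756 mm.
X1: ⌊1756/2⌋ × 1242 = 878 × 1242 mm
X2: ⌊1242/2⌋ × 878 = 621 × 878 mm
X3: ⌊878/2⌋ × 621 = 439 × 621 mm
X4: ⌊621/2⌋ × 439 = 310 × 439 mm
X5: ⌊439/2⌋ × 310 = 219 × 310 mm

219 × 310 mm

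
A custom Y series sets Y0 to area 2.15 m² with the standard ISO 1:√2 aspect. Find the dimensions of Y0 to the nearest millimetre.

1233 × 1744 mm

Let the short side be w mm. Then w · w√2 = 2.15 m² = 2,150,000 mm².
w² = 2,150,000/√2, so w ≈ 1233.0 mm; long side = w√2 ≈ 1743.7 mm.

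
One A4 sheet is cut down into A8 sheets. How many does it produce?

16

Each ISO step halves the sheet: 1 × A4 → 2 × A5 → 4 × A6 → 8 × A7 → …
From A4 to A8 is 4 halving steps: 2^4 = 16.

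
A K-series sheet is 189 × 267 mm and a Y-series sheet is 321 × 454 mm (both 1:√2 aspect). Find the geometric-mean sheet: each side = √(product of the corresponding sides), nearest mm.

Short side: √(189 · 321) = √60669 ≈ 246.3 → 246 mm
Long side: √(267 · 454) = √121218 ≈ 348.2 → 348 mm

246 × 348 mm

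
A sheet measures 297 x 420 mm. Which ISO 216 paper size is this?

Aspect ratio 420/297 ≈ 1.414 — close to the ISO √2 ≈ 1.414.
In the A-series (A0 area = 1 m²): A3 = 297 × 420 mm.

A3 (297 × 420 mm)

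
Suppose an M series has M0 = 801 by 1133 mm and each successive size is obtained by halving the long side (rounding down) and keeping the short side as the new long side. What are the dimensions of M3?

M1: ⌊1133/2⌋ × 801 = 566 × 801 mm
M2: ⌊801/2⌋ × 566 = 400 × 566 mm
M3: ⌊566/2⌋ × 400 = 283 × 400 mm

283 × 400 mm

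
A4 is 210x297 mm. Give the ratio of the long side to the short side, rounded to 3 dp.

297 / 210 = 1.414
Matches √2 ≈ 1.414 — the ISO 216 defining ratio.

1.414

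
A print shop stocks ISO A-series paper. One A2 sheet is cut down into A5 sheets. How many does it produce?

8

Each ISO step halves the sheet: 1 × A2 → 2 × A3 → 4 × A4 → 8 × A5
From A2 to A5 is 3 halving steps: 2^3 = 8.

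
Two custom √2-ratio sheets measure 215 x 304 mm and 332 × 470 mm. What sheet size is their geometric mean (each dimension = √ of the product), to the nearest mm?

267 × 378 mm

Short side: √(215 · 332) = √71380 ≈ 267.2 → 267 mm
Long side: √(304 · 470) = √142880 ≈ 378.0 → 378 mm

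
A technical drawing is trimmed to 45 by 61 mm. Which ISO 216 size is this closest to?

Aspect ratio 61/45 ≈ 1.356 (ISO target is √2 ≈ 1.414).
In the B-series (B0 = 1000 × 1414 mm): B9 = 44 × 62 mm.
Off by 2 mm total — nearest standard size.

B9 (44 × 62 mm)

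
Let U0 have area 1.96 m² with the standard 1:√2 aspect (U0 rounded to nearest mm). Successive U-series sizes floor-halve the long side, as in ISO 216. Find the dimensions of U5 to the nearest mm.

Let U0's short side be w mm. w · w√2 = 1.96 m² = 1,960,000 mm², so w ≈ 1177.3 mm and w√2 ≈ 1664.9 mm → U0 = 1177 × 1665 mm.
U1: ⌊1665/2⌋ × 1177 = 832 × 1177 mm
U2: ⌊1177/2⌋ × 832 = 588 × 832 mm
U3: ⌊832/2⌋ × 588 = 416 × 588 mm
U4: ⌊588/2⌋ × 416 = 294 × 416 mm
U5: ⌊416/2⌋ × 294 = 208 × 294 mm

208 × 294 mm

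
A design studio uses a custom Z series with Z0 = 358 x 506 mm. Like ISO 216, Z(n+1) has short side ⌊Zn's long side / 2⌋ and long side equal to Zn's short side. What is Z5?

63 × 89 mm

Z1: ⌊506/2⌋ × 358 = 253 × 358 mm
Z2: ⌊358/2⌋ × 253 = 179 × 253 mm
Z3: ⌊253/2⌋ × 179 = 126 × 179 mm
Z4: ⌊179/2⌋ × 126 = 89 × 126 mm
Z5: ⌊126/2⌋ × 89 = 63 × 89 mm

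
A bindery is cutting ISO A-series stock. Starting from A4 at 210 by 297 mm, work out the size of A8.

52 × 74 mm

A5: ⌊297/2⌋ × 210 = 148 × 210 mm
A6: ⌊210/2⌋ × 148 = 105 × 148 mm
A7: ⌊148/2⌋ × 105 = 74 × 105 mm
A8: ⌊105/2⌋ × 74 = 52 × 74 mm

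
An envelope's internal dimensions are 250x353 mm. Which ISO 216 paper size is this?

Aspect ratio 353/250 ≈ 1.412 — close to the ISO √2 ≈ 1.414.
In the B-series (B0 = 1000 × 1414 mm): B4 = 250 × 353 mm.

B4 (250 × 353 mm)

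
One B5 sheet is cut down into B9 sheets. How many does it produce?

16

B5 = 176 × 250 mm; B9 = 44 × 62 mm.
Each halving step doubles the count; 4 steps from B5 to B9.
2^4 = 16.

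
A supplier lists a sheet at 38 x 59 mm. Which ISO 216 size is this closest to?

Aspect ratio 59/38 ≈ 1.553 (ISO target is √2 ≈ 1.414).
In the C-series (envelope sizes, between A and B): C9 = 40 × 57 mm.
Off by 4 mm total — nearest standard size.

C9 (40 × 57 mm)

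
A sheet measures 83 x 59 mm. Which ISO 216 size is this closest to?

C8 (57 × 81 mm)

Aspect ratio 83/59 ≈ 1.407 — close to the ISO √2 ≈ 1.414.
In the C-series (envelope sizes, between A and B): C8 = 57 × 81 mm.
Off by 4 mm total — nearest standard size.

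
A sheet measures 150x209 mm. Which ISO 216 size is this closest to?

Aspect ratio 209/150 ≈ 1.393 (ISO target is √2 ≈ 1.414).
In the A-series (A0 area = 1 m²): A5 = 148 × 210 mm.
Off by 3 mm total — nearest standard size.

A5 (148 × 210 mm)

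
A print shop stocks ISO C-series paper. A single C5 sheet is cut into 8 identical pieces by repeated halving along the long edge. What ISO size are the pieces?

8 = 2^3, so 3 halving steps.
C5 → C6 → … → C8 after 3 steps.

C8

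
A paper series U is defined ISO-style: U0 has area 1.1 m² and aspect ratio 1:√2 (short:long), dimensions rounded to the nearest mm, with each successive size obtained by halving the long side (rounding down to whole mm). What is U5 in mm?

155 × 220 mm

Let U0's short side be w mm. w · w√2 = 1.1 m² = 1,100,000 mm², so w ≈ 881.9 mm and w√2 ≈ 1247.3 mm → U0 = 882 × 1247 mm.
U1: ⌊1247/2⌋ × 882 = 623 × 882 mm
U2: ⌊882/2⌋ × 623 = 441 × 623 mm
U3: ⌊623/2⌋ × 441 = 311 × 441 mm
U4: ⌊441/2⌋ × 311 = 220 × 311 mm
U5: ⌊311/2⌋ × 220 = 155 × 220 mm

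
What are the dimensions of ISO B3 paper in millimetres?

353 × 500 mm

B0 = 1000 × 1414 mm (B0 has a 1000 mm short side, aspect 1:√2).
B1: ⌊1414/2⌋ × 1000 = 707 × 1000 mm
B2: ⌊1000/2⌋ × 707 = 500 × 707 mm
B3: ⌊707/2⌋ × 500 = 353 × 500 mm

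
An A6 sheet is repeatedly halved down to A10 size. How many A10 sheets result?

A6 = 105 × 148 mm; A10 = 26 × 37 mm.
Each halving step doubles the count; 4 steps from A6 to A10.
2^4 = 16.

16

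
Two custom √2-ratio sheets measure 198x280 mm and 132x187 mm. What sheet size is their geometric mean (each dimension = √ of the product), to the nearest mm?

Short side: √(198 · 132) = √26136 ≈ 161.7 → 162 mm
Long side: √(280 · 187) = √52360 ≈ 228.8 → 229 mm

162 × 229 mm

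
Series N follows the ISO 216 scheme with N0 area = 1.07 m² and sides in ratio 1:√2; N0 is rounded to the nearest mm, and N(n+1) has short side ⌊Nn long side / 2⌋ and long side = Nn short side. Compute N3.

307 × 435 mm

Let N0's short side be w mm. w · w√2 = 1.07 m² = 1,070,000 mm², so w ≈ 869.8 mm and w√2 ≈ 1230.1 mm → N0 = 870 × 1230 mm.
N1: ⌊1230/2⌋ × 870 = 615 × 870 mm
N2: ⌊870/2⌋ × 615 = 435 × 615 mm
N3: ⌊615/2⌋ × 435 = 307 × 435 mm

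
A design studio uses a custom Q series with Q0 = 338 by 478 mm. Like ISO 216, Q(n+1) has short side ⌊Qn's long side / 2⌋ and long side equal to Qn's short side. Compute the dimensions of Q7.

Q1 = 239 × 338 mm (from Q0 by 1 halving).
Q2: ⌊338/2⌋ × 239 = 169 × 239 mm
Q3: ⌊239/2⌋ × 169 = 119 × 169 mm
Q4: ⌊169/2⌋ × 119 = 84 × 119 mm
Q5: ⌊119/2⌋ × 84 = 59 × 84 mm
Q6: ⌊84/2⌋ × 59 = 42 × 59 mm
Q7: ⌊59/2⌋ × 42 = 29 × 42 mm

29 × 42 mm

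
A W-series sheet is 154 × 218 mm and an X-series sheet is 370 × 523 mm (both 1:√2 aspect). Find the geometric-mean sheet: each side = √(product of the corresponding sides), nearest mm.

239 × 338 mm

Short side: √(154 · 370) = √56980 ≈ 238.7 → 239 mm
Long side: √(218 · 523) = √114014 ≈ 337.7 → 338 mm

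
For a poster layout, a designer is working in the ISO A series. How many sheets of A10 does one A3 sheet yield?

A3 = 297 × 420 mm; A10 = 26 × 37 mm.
Each halving step doubles the count; 7 steps from A3 to A10.
2^7 = 128.

128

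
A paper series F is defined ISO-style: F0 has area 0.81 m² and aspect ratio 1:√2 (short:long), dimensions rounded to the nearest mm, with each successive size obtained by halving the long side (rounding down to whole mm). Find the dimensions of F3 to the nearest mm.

Let F0's short side be w mm. w · w√2 = 0.81 m² = 810,000 mm², so w ≈ 756.8 mm and w√2 ≈ 1070.3 mm → F0 = 757 × 1070 mm.
F1: ⌊1070/2⌋ × 757 = 535 × 757 mm
F2: ⌊757/2⌋ × 535 = 378 × 535 mm
F3: ⌊535/2⌋ × 378 = 267 × 378 mm

267 × 378 mm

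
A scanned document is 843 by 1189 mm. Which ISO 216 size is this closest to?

Aspect ratio 1189/843 ≈ 1.410 — close to the ISO √2 ≈ 1.414.
In the A-series (A0 area = 1 m²): A0 = 841 × 1189 mm.
Off by 2 mm total — nearest standard size.

A0 (841 × 1189 mm)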